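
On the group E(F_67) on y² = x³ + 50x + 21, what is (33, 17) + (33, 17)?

tangent at (33, 17): λ = (3·33² + 50)/(2·17) ≡ 34/34. 34⁻¹ ≡ 2 (mod 67), so λ ≡ 34·2 ≡ 1.
  x = λ² - 33 - 33 = 1 - 66 ≡ 2; y = λ·(33 - 2) - 17 ≡ 14. → (2, 14)

(2, 14)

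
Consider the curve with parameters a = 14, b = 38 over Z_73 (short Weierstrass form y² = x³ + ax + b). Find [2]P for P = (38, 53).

tangent at (38, 53): λ = (3·38² + 14)/(2·53) ≡ 39/33. 33⁻¹ ≡ 31 (mod 73), so λ ≡ 39·31 ≡ 41.
  x = λ² - 38 - 38 = 1681 - 76 ≡ 72; y = λ·(38 - 72) - 53 ≡ 13. → (72, 13)

(72, 13)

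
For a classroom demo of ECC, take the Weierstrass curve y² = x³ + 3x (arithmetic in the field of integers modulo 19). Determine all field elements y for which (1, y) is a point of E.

x³ + 3x + 0 = 4 ≡ 4 (mod 19).
Square roots of 4 mod 19: 2 and 17 (since 2² = 4 ≡ 4).

2, 17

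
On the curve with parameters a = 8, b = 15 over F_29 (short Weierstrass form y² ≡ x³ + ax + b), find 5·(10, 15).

(10, 15)

Write G = (10, 15).
Repeated addition: build up to 5G.
2G: tangent at (10, 15): λ = (3·10² + 8)/(2·15) ≡ 18/1. 1⁻¹ ≡ 1 (mod 29) since 1·1 = 1 ≡ 1, so λ ≡ 18·1 ≡ 18.
  x = λ² - 10 - 10 = 324 - 20 ≡ 14; y = λ·(10 - 14) - 15 ≡ 0. → (14, 0)
3G: (14, 0) + (10, 15). λ = (15 - 0)/(10 - 14) ≡ 15/25 mod 29. 25⁻¹ ≡ 7 (mod 29), so λ ≡ 18.
  x = λ² - 14 - 10 = 324 - 24 ≡ 10; y = λ·(14 - 10) - 0 ≡ 14. → (10, 14)
4G: (10, 14) + (10, 15): same x and y₁ ≡ -y₂, so the sum is the point at infinity.
5G: the point at infinity + (10, 15) = (10, 15) (identity).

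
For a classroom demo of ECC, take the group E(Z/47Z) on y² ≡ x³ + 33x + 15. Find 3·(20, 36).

Write G = (20, 36).
Repeated addition: build up to 3G.
2G: tangent at (20, 36): λ = (3·20² + 33)/(2·36) ≡ 11/25. 25⁻¹ ≡ 32 (mod 47), so λ ≡ 11·32 ≡ 23.
  x = λ² - 20 - 20 = 529 - 40 ≡ 19; y = λ·(20 - 19) - 36 ≡ 34. → (19, 34)
3G: (19, 34) + (20, 36). λ = (36 - 34)/(20 - 19) ≡ 2/1 mod 47. 1⁻¹ ≡ 1 (mod 47) since 1·1 = 1 ≡ 1, so λ ≡ 2.
  x = λ² - 19 - 20 = 4 - 39 ≡ 12; y = λ·(19 - 12) - 34 ≡ 27. → (12, 27)

(12, 27)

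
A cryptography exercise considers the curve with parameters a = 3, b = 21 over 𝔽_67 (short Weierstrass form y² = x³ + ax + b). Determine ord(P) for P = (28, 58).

12

2P: tangent at (28, 58): λ = (3·28² + 3)/(2·58) ≡ 10/49. 49⁻¹ ≡ 26 (mod 67), so λ ≡ 10·26 ≡ 59.
  x = λ² - 28 - 28 = 3481 - 56 ≡ 8; y = λ·(28 - 8) - 58 ≡ 50. → (8, 50)
3P: (8, 50) + (28, 58). λ = (58 - 50)/(28 - 8) ≡ 8/20 mod 67. 20⁻¹ ≡ 57 (mod 67) since 20·57 = 1140 ≡ 1, so λ ≡ 54.
  x = λ² - 8 - 28 = 2916 - 36 ≡ 66; y = λ·(8 - 66) - 50 ≡ 34. → (66, 34)
4P: (66, 34) + (28, 58). λ = (58 - 34)/(28 - 66) ≡ 24/29 mod 67. 29⁻¹ ≡ 37 (mod 67), so λ ≡ 17.
  x = λ² - 66 - 28 = 289 - 94 ≡ 61; y = λ·(66 - 61) - 34 ≡ 51. → (61, 51)
5P: (61, 51) + (28, 58). λ = (58 - 51)/(28 - 61) ≡ 7/34 mod 67. 34⁻¹ ≡ 2 (mod 67) since 34·2 = 68 ≡ 1, so λ ≡ 14.
  x = λ² - 61 - 28 = 196 - 89 ≡ 40; y = λ·(61 - 40) - 51 ≡ 42. → (40, 42)
6P: (40, 42) + (28, 58). λ = (58 - 42)/(28 - 40) ≡ 16/55 mod 67. 55⁻¹ ≡ 39 (mod 67) since 55·39 = 2145 ≡ 1, so λ ≡ 21.
  x = λ² - 40 - 28 = 441 - 68 ≡ 38; y = λ·(40 - 38) - 42 ≡ 0. → (38, 0)
7P: (38, 0) + (28, 58). λ = (58 - 0)/(28 - 38) ≡ 58/57 mod 67. 57⁻¹ ≡ 20 (mod 67), so λ ≡ 21.
  x = λ² - 38 - 28 = 441 - 66 ≡ 40; y = λ·(38 - 40) - 0 ≡ 25. → (40, 25)
8P: (40, 25) + (28, 58). λ = (58 - 25)/(28 - 40) ≡ 33/55 mod 67. 55⁻¹ ≡ 39 (mod 67), so λ ≡ 14.
  x = λ² - 40 - 28 = 196 - 68 ≡ 61; y = λ·(40 - 61) - 25 ≡ 16. → (61, 16)
9P: (61, 16) + (28, 58). λ = (58 - 16)/(28 - 61) ≡ 42/34 mod 67. 34⁻¹ ≡ 2 (mod 67) since 34·2 = 68 ≡ 1, so λ ≡ 17.
  x = λ² - 61 - 28 = 289 - 89 ≡ 66; y = λ·(61 - 66) - 16 ≡ 33. → (66, 33)
10P: (66, 33) + (28, 58). λ = (58 - 33)/(28 - 66) ≡ 25/29 mod 67. 29⁻¹ ≡ 37 (mod 67) since 29·37 = 1073 ≡ 1, so λ ≡ 54.
  x = λ² - 66 - 28 = 2916 - 94 ≡ 8; y = λ·(66 - 8) - 33 ≡ 17. → (8, 17)
11P: (8, 17) + (28, 58). λ = (58 - 17)/(28 - 8) ≡ 41/20 mod 67. 20⁻¹ ≡ 57 (mod 67), so λ ≡ 59.
  x = λ² - 8 - 28 = 3481 - 36 ≡ 28; y = λ·(8 - 28) - 17 ≡ 9. → (28, 9)
12P: (28, 9) + (28, 58): same x and y₁ ≡ -y₂, so the sum is O.
12P = O, so the order is 12.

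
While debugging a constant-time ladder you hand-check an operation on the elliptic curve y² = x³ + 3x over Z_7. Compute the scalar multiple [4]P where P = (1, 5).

Repeated addition: build up to 4P.
2P: tangent at (1, 5): λ = (3·1² + 3)/(2·5) ≡ 6/3. 3⁻¹ ≡ 5 (mod 7) since 3·5 = 15 ≡ 1, so λ ≡ 6·5 ≡ 2.
  x = λ² - 1 - 1 = 4 - 2 ≡ 2; y = λ·(1 - 2) - 5 ≡ 0. → (2, 0)
3P: (2, 0) + (1, 5). λ = (5 - 0)/(1 - 2) ≡ 5/6 mod 7. 6⁻¹ ≡ 6 (mod 7) since 6·6 = 36 ≡ 1, so λ ≡ 2.
  x = λ² - 2 - 1 = 4 - 3 ≡ 1; y = λ·(2 - 1) - 0 ≡ 2. → (1, 2)
4P: (1, 2) + (1, 5): same x and y₁ ≡ -y₂, so the sum is O.

O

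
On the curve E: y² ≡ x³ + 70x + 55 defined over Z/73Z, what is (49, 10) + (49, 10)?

tangent at (49, 10): λ = (3·49² + 70)/(2·10) ≡ 46/20. 20⁻¹ ≡ 11 (mod 73) since 20·11 = 220 ≡ 1, so λ ≡ 46·11 ≡ 68.
  x = λ² - 49 - 49 = 4624 - 98 ≡ 0; y = λ·(49 - 0) - 10 ≡ 37. → (0, 37)

(0, 37)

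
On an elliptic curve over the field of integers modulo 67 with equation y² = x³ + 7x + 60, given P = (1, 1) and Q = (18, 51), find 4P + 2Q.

First 4P:
Double-and-add on 4 = (100)₂. Start with P = (1, 1) for the leading 1-bit.
double: tangent at (1, 1): λ = (3·1² + 7)/(2·1) ≡ 10/2. 2⁻¹ ≡ 34 (mod 67), so λ ≡ 10·34 ≡ 5.
  x = λ² - 1 - 1 = 25 - 2 ≡ 23; y = λ·(1 - 23) - 1 ≡ 23. → (23, 23)
double: tangent at (23, 23): λ = (3·23² + 7)/(2·23) ≡ 53/46. 46⁻¹ ≡ 51 (mod 67), so λ ≡ 53·51 ≡ 23.
  x = λ² - 23 - 23 = 529 - 46 ≡ 14; y = λ·(23 - 14) - 23 ≡ 50. → (14, 50)
4P = (14, 50).
Next 2Q:
Repeated addition: build up to 2Q.
2Q: tangent at (18, 51): λ = (3·18² + 7)/(2·51) ≡ 41/35. 35⁻¹ ≡ 23 (mod 67) since 35·23 = 805 ≡ 1, so λ ≡ 41·23 ≡ 5.
  x = λ² - 18 - 18 = 25 - 36 ≡ 56; y = λ·(18 - 56) - 51 ≡ 27. → (56, 27)
2Q = (56, 27).
Finally 4P + 2Q:
(14, 50) + (56, 27). λ = (27 - 50)/(56 - 14) ≡ 44/42 mod 67. 42⁻¹ ≡ 8 (mod 67) since 42·8 = 336 ≡ 1, so λ ≡ 17.
  x = λ² - 14 - 56 = 289 - 70 ≡ 18; y = λ·(14 - 18) - 50 ≡ 16. → (18, 16)

(18, 16)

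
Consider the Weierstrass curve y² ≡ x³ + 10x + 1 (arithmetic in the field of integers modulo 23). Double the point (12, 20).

tangent at (12, 20): λ = (3·12² + 10)/(2·20) ≡ 5/17. 17⁻¹ ≡ 19 (mod 23) since 17·19 = 323 ≡ 1, so λ ≡ 5·19 ≡ 3.
  x = λ² - 12 - 12 = 9 - 24 ≡ 8; y = λ·(12 - 8) - 20 ≡ 15. → (8, 15)

(8, 15)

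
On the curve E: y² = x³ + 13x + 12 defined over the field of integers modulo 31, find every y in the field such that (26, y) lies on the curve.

x³ + 13x + 12 = 17926 ≡ 8 (mod 31).
Square roots of 8 mod 31: 15 and 16 (since 15² = 225 ≡ 8).

15, 16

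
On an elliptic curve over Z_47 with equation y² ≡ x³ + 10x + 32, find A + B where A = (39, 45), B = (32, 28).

(39, 45) + (32, 28). λ = (28 - 45)/(32 - 39) ≡ 30/40 mod 47. 40⁻¹ ≡ 20 (mod 47) since 40·20 = 800 ≡ 1, so λ ≡ 36.
  x = λ² - 39 - 32 = 1296 - 71 ≡ 3; y = λ·(39 - 3) - 45 ≡ 29. → (3, 29)

(3, 29)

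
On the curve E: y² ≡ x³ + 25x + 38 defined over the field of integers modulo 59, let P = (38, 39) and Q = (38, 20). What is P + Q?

O

The two points share x = 38 and their y-coordinates satisfy 39 + 20 ≡ 0 (mod 59), so they are inverses. Their sum is the point at infinity.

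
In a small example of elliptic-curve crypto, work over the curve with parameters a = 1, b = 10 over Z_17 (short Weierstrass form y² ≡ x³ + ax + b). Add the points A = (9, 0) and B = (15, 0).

(10, 0)

(9, 0) + (15, 0). λ = (0 - 0)/(15 - 9) ≡ 0/6 mod 17. 6⁻¹ ≡ 3 (mod 17) since 6·3 = 18 ≡ 1, so λ ≡ 0.
  x = λ² - 9 - 15 = 0 - 24 ≡ 10; y = λ·(9 - 10) - 0 ≡ 0. → (10, 0)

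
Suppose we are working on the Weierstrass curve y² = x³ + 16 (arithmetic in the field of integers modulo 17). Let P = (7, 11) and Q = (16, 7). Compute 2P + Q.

First 2P:
Repeated addition: build up to 2P.
2P: tangent at (7, 11): λ = (3·7² + 0)/(2·11) ≡ 11/5. 5⁻¹ ≡ 7 (mod 17) since 5·7 = 35 ≡ 1, so λ ≡ 11·7 ≡ 9.
  x = λ² - 7 - 7 = 81 - 14 ≡ 16; y = λ·(7 - 16) - 11 ≡ 10. → (16, 10)
2P = (16, 10).
Finally 2P + Q:
(16, 10) + (16, 7): same x and y₁ ≡ -y₂, so the sum is O.

O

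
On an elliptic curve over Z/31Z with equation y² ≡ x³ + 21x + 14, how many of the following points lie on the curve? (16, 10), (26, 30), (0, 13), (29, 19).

(16, 10): 10² ≡ 7, rhs ≡ 13 → off.
(26, 30): 30² ≡ 1, rhs ≡ 1 → on.
(0, 13): 13² ≡ 14, rhs ≡ 14 → on.
(29, 19): 19² ≡ 20, rhs ≡ 26 → off.

2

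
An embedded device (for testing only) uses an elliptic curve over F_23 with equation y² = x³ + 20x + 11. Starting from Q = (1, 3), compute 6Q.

(22, 6)

Repeated addition: build up to 6Q.
2Q: tangent at (1, 3): λ = (3·1² + 20)/(2·3) ≡ 0/6. 6⁻¹ ≡ 4 (mod 23), so λ ≡ 0·4 ≡ 0.
  x = λ² - 1 - 1 = 0 - 2 ≡ 21; y = λ·(1 - 21) - 3 ≡ 20. → (21, 20)
3Q: (21, 20) + (1, 3). λ = (3 - 20)/(1 - 21) ≡ 6/3 mod 23. 3⁻¹ ≡ 8 (mod 23), so λ ≡ 2.
  x = λ² - 21 - 1 = 4 - 22 ≡ 5; y = λ·(21 - 5) - 20 ≡ 12. → (5, 12)
4Q: (5, 12) + (1, 3). λ = (3 - 12)/(1 - 5) ≡ 14/19 mod 23. 19⁻¹ ≡ 17 (mod 23), so λ ≡ 8.
  x = λ² - 5 - 1 = 64 - 6 ≡ 12; y = λ·(5 - 12) - 12 ≡ 1. → (12, 1)
5Q: (12, 1) + (1, 3). λ = (3 - 1)/(1 - 12) ≡ 2/12 mod 23. 12⁻¹ ≡ 2 (mod 23), so λ ≡ 4.
  x = λ² - 12 - 1 = 16 - 13 ≡ 3; y = λ·(12 - 3) - 1 ≡ 12. → (3, 12)
6Q: (3, 12) + (1, 3). λ = (3 - 12)/(1 - 3) ≡ 14/21 mod 23. 21⁻¹ ≡ 11 (mod 23), so λ ≡ 16.
  x = λ² - 3 - 1 = 256 - 4 ≡ 22; y = λ·(3 - 22) - 12 ≡ 6. → (22, 6)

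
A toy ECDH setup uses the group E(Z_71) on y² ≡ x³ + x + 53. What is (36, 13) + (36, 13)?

tangent at (36, 13): λ = (3·36² + 1)/(2·13) ≡ 55/26. 26⁻¹ ≡ 41 (mod 71), so λ ≡ 55·41 ≡ 54.
  x = λ² - 36 - 36 = 2916 - 72 ≡ 4; y = λ·(36 - 4) - 13 ≡ 11. → (4, 11)

(4, 11)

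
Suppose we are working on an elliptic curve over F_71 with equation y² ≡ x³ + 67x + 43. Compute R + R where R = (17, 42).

tangent at (17, 42): λ = (3·17² + 67)/(2·42) ≡ 11/13. 13⁻¹ ≡ 11 (mod 71), so λ ≡ 11·11 ≡ 50.
  x = λ² - 17 - 17 = 2500 - 34 ≡ 52; y = λ·(17 - 52) - 42 ≡ 54. → (52, 54)

(52, 54)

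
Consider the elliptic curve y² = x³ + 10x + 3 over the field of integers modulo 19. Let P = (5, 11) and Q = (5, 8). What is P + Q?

O

The two points share x = 5 and their y-coordinates satisfy 11 + 8 ≡ 0 (mod 19), so they are inverses. Their sum is ∞.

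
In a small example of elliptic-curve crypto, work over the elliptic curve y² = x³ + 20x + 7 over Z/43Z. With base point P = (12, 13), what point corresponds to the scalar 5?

Double-and-add on 5 = (101)₂. Start with P = (12, 13) for the leading 1-bit.
double: tangent at (12, 13): λ = (3·12² + 20)/(2·13) ≡ 22/26. 26⁻¹ ≡ 5 (mod 43), so λ ≡ 22·5 ≡ 24.
  x = λ² - 12 - 12 = 576 - 24 ≡ 36; y = λ·(12 - 36) - 13 ≡ 13. → (36, 13)
double: tangent at (36, 13): λ = (3·36² + 20)/(2·13) ≡ 38/26. 26⁻¹ ≡ 5 (mod 43), so λ ≡ 38·5 ≡ 18.
  x = λ² - 36 - 36 = 324 - 72 ≡ 37; y = λ·(36 - 37) - 13 ≡ 12. → (37, 12)
add P: (37, 12) + (12, 13). λ = (13 - 12)/(12 - 37) ≡ 1/18 mod 43. 18⁻¹ ≡ 12 (mod 43) since 18·12 = 216 ≡ 1, so λ ≡ 12.
  x = λ² - 37 - 12 = 144 - 49 ≡ 9; y = λ·(37 - 9) - 12 ≡ 23. → (9, 23)

(9, 23)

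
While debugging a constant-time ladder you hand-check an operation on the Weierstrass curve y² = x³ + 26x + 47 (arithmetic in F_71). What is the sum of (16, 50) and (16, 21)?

The two points share x = 16 and their y-coordinates satisfy 50 + 21 ≡ 0 (mod 71), so they are inverses. Their sum is O.

O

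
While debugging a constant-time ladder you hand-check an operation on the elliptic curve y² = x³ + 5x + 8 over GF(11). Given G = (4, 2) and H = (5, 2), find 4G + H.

First 4G:
Double-and-add on 4 = (100)₂. Start with G = (4, 2) for the leading 1-bit.
double: tangent at (4, 2): λ = (3·4² + 5)/(2·2) ≡ 9/4. 4⁻¹ ≡ 3 (mod 11) since 4·3 = 12 ≡ 1, so λ ≡ 9·3 ≡ 5.
  x = λ² - 4 - 4 = 25 - 8 ≡ 6; y = λ·(4 - 6) - 2 ≡ 10. → (6, 10)
double: tangent at (6, 10): λ = (3·6² + 5)/(2·10) ≡ 3/9. 9⁻¹ ≡ 5 (mod 11) since 9·5 = 45 ≡ 1, so λ ≡ 3·5 ≡ 4.
  x = λ² - 6 - 6 = 16 - 12 ≡ 4; y = λ·(6 - 4) - 10 ≡ 9. → (4, 9)
4G = (4, 9).
Finally 4G + H:
(4, 9) + (5, 2). λ = (2 - 9)/(5 - 4) ≡ 4/1 mod 11. 1⁻¹ ≡ 1 (mod 11) since 1·1 = 1 ≡ 1, so λ ≡ 4.
  x = λ² - 4 - 5 = 16 - 9 ≡ 7; y = λ·(4 - 7) - 9 ≡ 1. → (7, 1)

(7, 1)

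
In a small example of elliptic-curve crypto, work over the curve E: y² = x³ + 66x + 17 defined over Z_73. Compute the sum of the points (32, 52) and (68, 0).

(58, 18)

(32, 52) + (68, 0). λ = (0 - 52)/(68 - 32) ≡ 21/36 mod 73. 36⁻¹ ≡ 71 (mod 73) since 36·71 = 2556 ≡ 1, so λ ≡ 31.
  x = λ² - 32 - 68 = 961 - 100 ≡ 58; y = λ·(32 - 58) - 52 ≡ 18. → (58, 18)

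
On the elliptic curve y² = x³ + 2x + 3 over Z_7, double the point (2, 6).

(3, 1)

tangent at (2, 6): λ = (3·2² + 2)/(2·6) ≡ 0/5. 5⁻¹ ≡ 3 (mod 7), so λ ≡ 0·3 ≡ 0.
  x = λ² - 2 - 2 = 0 - 4 ≡ 3; y = λ·(2 - 3) - 6 ≡ 1. → (3, 1)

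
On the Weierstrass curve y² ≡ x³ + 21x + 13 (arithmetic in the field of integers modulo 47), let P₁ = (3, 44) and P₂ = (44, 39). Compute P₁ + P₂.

(3, 44) + (44, 39). λ = (39 - 44)/(44 - 3) ≡ 42/41 mod 47. 41⁻¹ ≡ 39 (mod 47) since 41·39 = 1599 ≡ 1, so λ ≡ 40.
  x = λ² - 3 - 44 = 1600 - 47 ≡ 2; y = λ·(3 - 2) - 44 ≡ 43. → (2, 43)

(2, 43)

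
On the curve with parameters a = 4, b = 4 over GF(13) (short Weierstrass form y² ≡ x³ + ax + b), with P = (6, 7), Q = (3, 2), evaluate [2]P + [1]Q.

(10, 11)

First 2P:
Repeated addition: build up to 2P.
2P: tangent at (6, 7): λ = (3·6² + 4)/(2·7) ≡ 8/1. 1⁻¹ ≡ 1 (mod 13) since 1·1 = 1 ≡ 1, so λ ≡ 8·1 ≡ 8.
  x = λ² - 6 - 6 = 64 - 12 ≡ 0; y = λ·(6 - 0) - 7 ≡ 2. → (0, 2)
2P = (0, 2).
Finally 2P + Q:
(0, 2) + (3, 2). λ = (2 - 2)/(3 - 0) ≡ 0/3 mod 13. 3⁻¹ ≡ 9 (mod 13) since 3·9 = 27 ≡ 1, so λ ≡ 0.
  x = λ² - 0 - 3 = 0 - 3 ≡ 10; y = λ·(0 - 10) - 2 ≡ 11. → (10, 11)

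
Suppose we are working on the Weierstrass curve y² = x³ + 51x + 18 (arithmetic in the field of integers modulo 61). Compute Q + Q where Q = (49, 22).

tangent at (49, 22): λ = (3·49² + 51)/(2·22) ≡ 56/44. 44⁻¹ ≡ 43 (mod 61), so λ ≡ 56·43 ≡ 29.
  x = λ² - 49 - 49 = 841 - 98 ≡ 11; y = λ·(49 - 11) - 22 ≡ 43. → (11, 43)

(11, 43)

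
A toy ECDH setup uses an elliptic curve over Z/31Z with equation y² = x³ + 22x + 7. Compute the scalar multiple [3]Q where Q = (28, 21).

(9, 2)

Repeated addition: build up to 3Q.
2Q: tangent at (28, 21): λ = (3·28² + 22)/(2·21) ≡ 18/11. 11⁻¹ ≡ 17 (mod 31) since 11·17 = 187 ≡ 1, so λ ≡ 18·17 ≡ 27.
  x = λ² - 28 - 28 = 729 - 56 ≡ 22; y = λ·(28 - 22) - 21 ≡ 17. → (22, 17)
3Q: (22, 17) + (28, 21). λ = (21 - 17)/(28 - 22) ≡ 4/6 mod 31. 6⁻¹ ≡ 26 (mod 31) since 6·26 = 156 ≡ 1, so λ ≡ 11.
  x = λ² - 22 - 28 = 121 - 50 ≡ 9; y = λ·(22 - 9) - 17 ≡ 2. → (9, 2)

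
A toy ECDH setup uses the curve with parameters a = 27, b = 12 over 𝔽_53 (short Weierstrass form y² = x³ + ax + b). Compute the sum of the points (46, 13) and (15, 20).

(46, 13) + (15, 20). λ = (20 - 13)/(15 - 46) ≡ 7/22 mod 53. 22⁻¹ ≡ 41 (mod 53) since 22·41 = 902 ≡ 1, so λ ≡ 22.
  x = λ² - 46 - 15 = 484 - 61 ≡ 52; y = λ·(46 - 52) - 13 ≡ 14. → (52, 14)

(52, 14)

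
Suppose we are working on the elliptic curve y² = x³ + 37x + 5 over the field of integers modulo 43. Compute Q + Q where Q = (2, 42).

(5, 10)

tangent at (2, 42): λ = (3·2² + 37)/(2·42) ≡ 6/41. 41⁻¹ ≡ 21 (mod 43) since 41·21 = 861 ≡ 1, so λ ≡ 6·21 ≡ 40.
  x = λ² - 2 - 2 = 1600 - 4 ≡ 5; y = λ·(2 - 5) - 42 ≡ 10. → (5, 10)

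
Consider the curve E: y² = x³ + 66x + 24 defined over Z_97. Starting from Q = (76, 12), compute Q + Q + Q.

Repeated addition: build up to 3Q.
2Q: tangent at (76, 12): λ = (3·76² + 66)/(2·12) ≡ 31/24. 24⁻¹ ≡ 93 (mod 97), so λ ≡ 31·93 ≡ 70.
  x = λ² - 76 - 76 = 4900 - 152 ≡ 92; y = λ·(76 - 92) - 12 ≡ 32. → (92, 32)
3Q: (92, 32) + (76, 12). λ = (12 - 32)/(76 - 92) ≡ 77/81 mod 97. 81⁻¹ ≡ 6 (mod 97) since 81·6 = 486 ≡ 1, so λ ≡ 74.
  x = λ² - 92 - 76 = 5476 - 168 ≡ 70; y = λ·(92 - 70) - 32 ≡ 44. → (70, 44)

(70, 44)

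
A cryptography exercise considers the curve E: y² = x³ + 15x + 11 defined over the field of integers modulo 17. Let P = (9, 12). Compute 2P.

(3, 10)

tangent at (9, 12): λ = (3·9² + 15)/(2·12) ≡ 3/7. 7⁻¹ ≡ 5 (mod 17), so λ ≡ 3·5 ≡ 15.
  x = λ² - 9 - 9 = 225 - 18 ≡ 3; y = λ·(9 - 3) - 12 ≡ 10. → (3, 10)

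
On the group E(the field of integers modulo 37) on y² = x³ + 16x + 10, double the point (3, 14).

(15, 31)

tangent at (3, 14): λ = (3·3² + 16)/(2·14) ≡ 6/28. 28⁻¹ ≡ 4 (mod 37) since 28·4 = 112 ≡ 1, so λ ≡ 6·4 ≡ 24.
  x = λ² - 3 - 3 = 576 - 6 ≡ 15; y = λ·(3 - 15) - 14 ≡ 31. → (15, 31)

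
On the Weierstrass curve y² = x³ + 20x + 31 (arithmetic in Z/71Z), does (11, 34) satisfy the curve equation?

y² = 34² ≡ 20; x³ + 20x + 31 = 1582 ≡ 20 (mod 71). 20 = 20.

yes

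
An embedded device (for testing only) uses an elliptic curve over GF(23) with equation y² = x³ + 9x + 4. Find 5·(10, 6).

Write G = (10, 6).
Repeated addition: build up to 5G.
2G: tangent at (10, 6): λ = (3·10² + 9)/(2·6) ≡ 10/12. 12⁻¹ ≡ 2 (mod 23), so λ ≡ 10·2 ≡ 20.
  x = λ² - 10 - 10 = 400 - 20 ≡ 12; y = λ·(10 - 12) - 6 ≡ 0. → (12, 0)
3G: (12, 0) + (10, 6). λ = (6 - 0)/(10 - 12) ≡ 6/21 mod 23. 21⁻¹ ≡ 11 (mod 23), so λ ≡ 20.
  x = λ² - 12 - 10 = 400 - 22 ≡ 10; y = λ·(12 - 10) - 0 ≡ 17. → (10, 17)
4G: (10, 17) + (10, 6): same x and y₁ ≡ -y₂, so the sum is the point at infinity.
5G: the point at infinity + (10, 6) = (10, 6) (identity).

(10, 6)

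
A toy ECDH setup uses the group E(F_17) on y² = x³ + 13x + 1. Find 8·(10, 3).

Write P = (10, 3).
Repeated addition: build up to 8P.
2P: tangent at (10, 3): λ = (3·10² + 13)/(2·3) ≡ 7/6. 6⁻¹ ≡ 3 (mod 17), so λ ≡ 7·3 ≡ 4.
  x = λ² - 10 - 10 = 16 - 20 ≡ 13; y = λ·(10 - 13) - 3 ≡ 2. → (13, 2)
3P: (13, 2) + (10, 3). λ = (3 - 2)/(10 - 13) ≡ 1/14 mod 17. 14⁻¹ ≡ 11 (mod 17), so λ ≡ 11.
  x = λ² - 13 - 10 = 121 - 23 ≡ 13; y = λ·(13 - 13) - 2 ≡ 15. → (13, 15)
4P: (13, 15) + (10, 3). λ = (3 - 15)/(10 - 13) ≡ 5/14 mod 17. 14⁻¹ ≡ 11 (mod 17), so λ ≡ 4.
  x = λ² - 13 - 10 = 16 - 23 ≡ 10; y = λ·(13 - 10) - 15 ≡ 14. → (10, 14)
5P: (10, 14) + (10, 3): same x and y₁ ≡ -y₂, so the sum is O.
6P: O + (10, 3) = (10, 3) (identity).
7P: tangent at (10, 3): λ = (3·10² + 13)/(2·3) ≡ 7/6. 6⁻¹ ≡ 3 (mod 17), so λ ≡ 7·3 ≡ 4.
  x = λ² - 10 - 10 = 16 - 20 ≡ 13; y = λ·(10 - 13) - 3 ≡ 2. → (13, 2)
8P: (13, 2) + (10, 3). λ = (3 - 2)/(10 - 13) ≡ 1/14 mod 17. 14⁻¹ ≡ 11 (mod 17), so λ ≡ 11.
  x = λ² - 13 - 10 = 121 - 23 ≡ 13; y = λ·(13 - 13) - 2 ≡ 15. → (13, 15)

(13, 15)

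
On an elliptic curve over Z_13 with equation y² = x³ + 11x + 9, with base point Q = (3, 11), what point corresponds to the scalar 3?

Repeated addition: build up to 3Q.
2Q: tangent at (3, 11): λ = (3·3² + 11)/(2·11) ≡ 12/9. 9⁻¹ ≡ 3 (mod 13) since 9·3 = 27 ≡ 1, so λ ≡ 12·3 ≡ 10.
  x = λ² - 3 - 3 = 100 - 6 ≡ 3; y = λ·(3 - 3) - 11 ≡ 2. → (3, 2)
3Q: (3, 2) + (3, 11): same x and y₁ ≡ -y₂, so the sum is the point at infinity.

O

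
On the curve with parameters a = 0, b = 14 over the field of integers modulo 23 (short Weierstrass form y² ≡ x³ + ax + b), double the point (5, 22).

tangent at (5, 22): λ = (3·5² + 0)/(2·22) ≡ 6/21. 21⁻¹ ≡ 11 (mod 23), so λ ≡ 6·11 ≡ 20.
  x = λ² - 5 - 5 = 400 - 10 ≡ 22; y = λ·(5 - 22) - 22 ≡ 6. → (22, 6)

(22, 6)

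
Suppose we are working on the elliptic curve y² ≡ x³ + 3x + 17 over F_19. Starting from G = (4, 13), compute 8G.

Double-and-add on 8 = (1000)₂. Start with G = (4, 13) for the leading 1-bit.
double: tangent at (4, 13): λ = (3·4² + 3)/(2·13) ≡ 13/7. 7⁻¹ ≡ 11 (mod 19), so λ ≡ 13·11 ≡ 10.
  x = λ² - 4 - 4 = 100 - 8 ≡ 16; y = λ·(4 - 16) - 13 ≡ 0. → (16, 0)
double: (16, 0) + (16, 0): same x and y₁ ≡ -y₂, so the sum is 𝒪.
double: 𝒪 + 𝒪 = 𝒪 (identity).

O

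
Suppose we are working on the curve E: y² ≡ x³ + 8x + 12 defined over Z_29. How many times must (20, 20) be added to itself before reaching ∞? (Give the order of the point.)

2P: tangent at (20, 20): λ = (3·20² + 8)/(2·20) ≡ 19/11. 11⁻¹ ≡ 8 (mod 29) since 11·8 = 88 ≡ 1, so λ ≡ 19·8 ≡ 7.
  x = λ² - 20 - 20 = 49 - 40 ≡ 9; y = λ·(20 - 9) - 20 ≡ 28. → (9, 28)
3P: (9, 28) + (20, 20). λ = (20 - 28)/(20 - 9) ≡ 21/11 mod 29. 11⁻¹ ≡ 8 (mod 29), so λ ≡ 23.
  x = λ² - 9 - 20 = 529 - 29 ≡ 7; y = λ·(9 - 7) - 28 ≡ 18. → (7, 18)
4P: (7, 18) + (20, 20). λ = (20 - 18)/(20 - 7) ≡ 2/13 mod 29. 13⁻¹ ≡ 9 (mod 29) since 13·9 = 117 ≡ 1, so λ ≡ 18.
  x = λ² - 7 - 20 = 324 - 27 ≡ 7; y = λ·(7 - 7) - 18 ≡ 11. → (7, 11)
5P: (7, 11) + (20, 20). λ = (20 - 11)/(20 - 7) ≡ 9/13 mod 29. 13⁻¹ ≡ 9 (mod 29), so λ ≡ 23.
  x = λ² - 7 - 20 = 529 - 27 ≡ 9; y = λ·(7 - 9) - 11 ≡ 1. → (9, 1)
6P: (9, 1) + (20, 20). λ = (20 - 1)/(20 - 9) ≡ 19/11 mod 29. 11⁻¹ ≡ 8 (mod 29), so λ ≡ 7.
  x = λ² - 9 - 20 = 49 - 29 ≡ 20; y = λ·(9 - 20) - 1 ≡ 9. → (20, 9)
7P: (20, 9) + (20, 20): same x and y₁ ≡ -y₂, so the sum is ∞.
7P = ∞, so the order is 7.

7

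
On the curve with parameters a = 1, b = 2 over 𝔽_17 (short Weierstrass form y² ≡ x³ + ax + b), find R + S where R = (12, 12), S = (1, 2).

(3, 7)

(12, 12) + (1, 2). λ = (2 - 12)/(1 - 12) ≡ 7/6 mod 17. 6⁻¹ ≡ 3 (mod 17) since 6·3 = 18 ≡ 1, so λ ≡ 4.
  x = λ² - 12 - 1 = 16 - 13 ≡ 3; y = λ·(12 - 3) - 12 ≡ 7. → (3, 7)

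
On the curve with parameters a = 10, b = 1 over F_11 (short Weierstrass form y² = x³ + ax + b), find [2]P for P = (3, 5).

tangent at (3, 5): λ = (3·3² + 10)/(2·5) ≡ 4/10. 10⁻¹ ≡ 10 (mod 11), so λ ≡ 4·10 ≡ 7.
  x = λ² - 3 - 3 = 49 - 6 ≡ 10; y = λ·(3 - 10) - 5 ≡ 1. → (10, 1)

(10, 1)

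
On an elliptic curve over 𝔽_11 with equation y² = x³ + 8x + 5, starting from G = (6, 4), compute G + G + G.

Repeated addition: build up to 3G.
2G: tangent at (6, 4): λ = (3·6² + 8)/(2·4) ≡ 6/8. 8⁻¹ ≡ 7 (mod 11) since 8·7 = 56 ≡ 1, so λ ≡ 6·7 ≡ 9.
  x = λ² - 6 - 6 = 81 - 12 ≡ 3; y = λ·(6 - 3) - 4 ≡ 1. → (3, 1)
3G: (3, 1) + (6, 4). λ = (4 - 1)/(6 - 3) ≡ 3/3 mod 11. 3⁻¹ ≡ 4 (mod 11), so λ ≡ 1.
  x = λ² - 3 - 6 = 1 - 9 ≡ 3; y = λ·(3 - 3) - 1 ≡ 10. → (3, 10)

(3, 10)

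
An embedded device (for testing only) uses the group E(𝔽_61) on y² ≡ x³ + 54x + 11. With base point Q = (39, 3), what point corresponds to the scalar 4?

Repeated addition: build up to 4Q.
2Q: tangent at (39, 3): λ = (3·39² + 54)/(2·3) ≡ 42/6. 6⁻¹ ≡ 51 (mod 61) since 6·51 = 306 ≡ 1, so λ ≡ 42·51 ≡ 7.
  x = λ² - 39 - 39 = 49 - 78 ≡ 32; y = λ·(39 - 32) - 3 ≡ 46. → (32, 46)
3Q: (32, 46) + (39, 3). λ = (3 - 46)/(39 - 32) ≡ 18/7 mod 61. 7⁻¹ ≡ 35 (mod 61) since 7·35 = 245 ≡ 1, so λ ≡ 20.
  x = λ² - 32 - 39 = 400 - 71 ≡ 24; y = λ·(32 - 24) - 46 ≡ 53. → (24, 53)
4Q: (24, 53) + (39, 3). λ = (3 - 53)/(39 - 24) ≡ 11/15 mod 61. 15⁻¹ ≡ 57 (mod 61) since 15·57 = 855 ≡ 1, so λ ≡ 17.
  x = λ² - 24 - 39 = 289 - 63 ≡ 43; y = λ·(24 - 43) - 53 ≡ 51. → (43, 51)

(43, 51)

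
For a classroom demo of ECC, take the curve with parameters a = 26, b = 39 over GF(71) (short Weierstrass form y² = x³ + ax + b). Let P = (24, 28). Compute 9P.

(42, 39)

Double-and-add on 9 = (1001)₂. Start with P = (24, 28) for the leading 1-bit.
double: tangent at (24, 28): λ = (3·24² + 26)/(2·28) ≡ 50/56. 56⁻¹ ≡ 52 (mod 71) since 56·52 = 2912 ≡ 1, so λ ≡ 50·52 ≡ 44.
  x = λ² - 24 - 24 = 1936 - 48 ≡ 42; y = λ·(24 - 42) - 28 ≡ 32. → (42, 32)
double: tangent at (42, 32): λ = (3·42² + 26)/(2·32) ≡ 64/64. 64⁻¹ ≡ 10 (mod 71) since 64·10 = 640 ≡ 1, so λ ≡ 64·10 ≡ 1.
  x = λ² - 42 - 42 = 1 - 84 ≡ 59; y = λ·(42 - 59) - 32 ≡ 22. → (59, 22)
double: tangent at (59, 22): λ = (3·59² + 26)/(2·22) ≡ 32/44. 44⁻¹ ≡ 21 (mod 71), so λ ≡ 32·21 ≡ 33.
  x = λ² - 59 - 59 = 1089 - 118 ≡ 48; y = λ·(59 - 48) - 22 ≡ 57. → (48, 57)
add P: (48, 57) + (24, 28). λ = (28 - 57)/(24 - 48) ≡ 42/47 mod 71. 47⁻¹ ≡ 68 (mod 71) since 47·68 = 3196 ≡ 1, so λ ≡ 16.
  x = λ² - 48 - 24 = 256 - 72 ≡ 42; y = λ·(48 - 42) - 57 ≡ 39. → (42, 39)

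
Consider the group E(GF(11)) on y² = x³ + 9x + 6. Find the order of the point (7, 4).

10

2P: tangent at (7, 4): λ = (3·7² + 9)/(2·4) ≡ 2/8. 8⁻¹ ≡ 7 (mod 11), so λ ≡ 2·7 ≡ 3.
  x = λ² - 7 - 7 = 9 - 14 ≡ 6; y = λ·(7 - 6) - 4 ≡ 10. → (6, 10)
3P: (6, 10) + (7, 4). λ = (4 - 10)/(7 - 6) ≡ 5/1 mod 11. 1⁻¹ ≡ 1 (mod 11) since 1·1 = 1 ≡ 1, so λ ≡ 5.
  x = λ² - 6 - 7 = 25 - 13 ≡ 1; y = λ·(6 - 1) - 10 ≡ 4. → (1, 4)
4P: (1, 4) + (7, 4). λ = (4 - 4)/(7 - 1) ≡ 0/6 mod 11. 6⁻¹ ≡ 2 (mod 11) since 6·2 = 12 ≡ 1, so λ ≡ 0.
  x = λ² - 1 - 7 = 0 - 8 ≡ 3; y = λ·(1 - 3) - 4 ≡ 7. → (3, 7)
5P: (3, 7) + (7, 4). λ = (4 - 7)/(7 - 3) ≡ 8/4 mod 11. 4⁻¹ ≡ 3 (mod 11), so λ ≡ 2.
  x = λ² - 3 - 7 = 4 - 10 ≡ 5; y = λ·(3 - 5) - 7 ≡ 0. → (5, 0)
6P: (5, 0) + (7, 4). λ = (4 - 0)/(7 - 5) ≡ 4/2 mod 11. 2⁻¹ ≡ 6 (mod 11), so λ ≡ 2.
  x = λ² - 5 - 7 = 4 - 12 ≡ 3; y = λ·(5 - 3) - 0 ≡ 4. → (3, 4)
7P: (3, 4) + (7, 4). λ = (4 - 4)/(7 - 3) ≡ 0/4 mod 11. 4⁻¹ ≡ 3 (mod 11) since 4·3 = 12 ≡ 1, so λ ≡ 0.
  x = λ² - 3 - 7 = 0 - 10 ≡ 1; y = λ·(3 - 1) - 4 ≡ 7. → (1, 7)
8P: (1, 7) + (7, 4). λ = (4 - 7)/(7 - 1) ≡ 8/6 mod 11. 6⁻¹ ≡ 2 (mod 11) since 6·2 = 12 ≡ 1, so λ ≡ 5.
  x = λ² - 1 - 7 = 25 - 8 ≡ 6; y = λ·(1 - 6) - 7 ≡ 1. → (6, 1)
9P: (6, 1) + (7, 4). λ = (4 - 1)/(7 - 6) ≡ 3/1 mod 11. 1⁻¹ ≡ 1 (mod 11) since 1·1 = 1 ≡ 1, so λ ≡ 3.
  x = λ² - 6 - 7 = 9 - 13 ≡ 7; y = λ·(6 - 7) - 1 ≡ 7. → (7, 7)
10P: (7, 7) + (7, 4): same x and y₁ ≡ -y₂, so the sum is 𝒪.
10P = 𝒪, so the order is 10.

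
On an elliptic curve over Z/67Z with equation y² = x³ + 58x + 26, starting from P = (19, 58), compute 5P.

(23, 23)

Double-and-add on 5 = (101)₂. Start with P = (19, 58) for the leading 1-bit.
double: tangent at (19, 58): λ = (3·19² + 58)/(2·58) ≡ 2/49. 49⁻¹ ≡ 26 (mod 67) since 49·26 = 1274 ≡ 1, so λ ≡ 2·26 ≡ 52.
  x = λ² - 19 - 19 = 2704 - 38 ≡ 53; y = λ·(19 - 53) - 58 ≡ 50. → (53, 50)
double: tangent at (53, 50): λ = (3·53² + 58)/(2·50) ≡ 43/33. 33⁻¹ ≡ 65 (mod 67), so λ ≡ 43·65 ≡ 48.
  x = λ² - 53 - 53 = 2304 - 106 ≡ 54; y = λ·(53 - 54) - 50 ≡ 36. → (54, 36)
add P: (54, 36) + (19, 58). λ = (58 - 36)/(19 - 54) ≡ 22/32 mod 67. 32⁻¹ ≡ 44 (mod 67) since 32·44 = 1408 ≡ 1, so λ ≡ 30.
  x = λ² - 54 - 19 = 900 - 73 ≡ 23; y = λ·(54 - 23) - 36 ≡ 23. → (23, 23)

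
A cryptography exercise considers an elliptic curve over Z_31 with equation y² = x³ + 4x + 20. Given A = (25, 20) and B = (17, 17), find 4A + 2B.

(15, 13)

First 4A:
Repeated addition: build up to 4A.
2A: tangent at (25, 20): λ = (3·25² + 4)/(2·20) ≡ 19/9. 9⁻¹ ≡ 7 (mod 31), so λ ≡ 19·7 ≡ 9.
  x = λ² - 25 - 25 = 81 - 50 ≡ 0; y = λ·(25 - 0) - 20 ≡ 19. → (0, 19)
3A: (0, 19) + (25, 20). λ = (20 - 19)/(25 - 0) ≡ 1/25 mod 31. 25⁻¹ ≡ 5 (mod 31), so λ ≡ 5.
  x = λ² - 0 - 25 = 25 - 25 ≡ 0; y = λ·(0 - 0) - 19 ≡ 12. → (0, 12)
4A: (0, 12) + (25, 20). λ = (20 - 12)/(25 - 0) ≡ 8/25 mod 31. 25⁻¹ ≡ 5 (mod 31), so λ ≡ 9.
  x = λ² - 0 - 25 = 81 - 25 ≡ 25; y = λ·(0 - 25) - 12 ≡ 11. → (25, 11)
4A = (25, 11).
Next 2B:
Repeated addition: build up to 2B.
2B: tangent at (17, 17): λ = (3·17² + 4)/(2·17) ≡ 3/3. 3⁻¹ ≡ 21 (mod 31) since 3·21 = 63 ≡ 1, so λ ≡ 3·21 ≡ 1.
  x = λ² - 17 - 17 = 1 - 34 ≡ 29; y = λ·(17 - 29) - 17 ≡ 2. → (29, 2)
2B = (29, 2).
Finally 4A + 2B:
(25, 11) + (29, 2). λ = (2 - 11)/(29 - 25) ≡ 22/4 mod 31. 4⁻¹ ≡ 8 (mod 31) since 4·8 = 32 ≡ 1, so λ ≡ 21.
  x = λ² - 25 - 29 = 441 - 54 ≡ 15; y = λ·(25 - 15) - 11 ≡ 13. → (15, 13)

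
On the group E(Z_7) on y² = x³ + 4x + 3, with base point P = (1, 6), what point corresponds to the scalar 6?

O

Double-and-add on 6 = (110)₂. Start with P = (1, 6) for the leading 1-bit.
double: tangent at (1, 6): λ = (3·1² + 4)/(2·6) ≡ 0/5. 5⁻¹ ≡ 3 (mod 7), so λ ≡ 0·3 ≡ 0.
  x = λ² - 1 - 1 = 0 - 2 ≡ 5; y = λ·(1 - 5) - 6 ≡ 1. → (5, 1)
add P: (5, 1) + (1, 6). λ = (6 - 1)/(1 - 5) ≡ 5/3 mod 7. 3⁻¹ ≡ 5 (mod 7), so λ ≡ 4.
  x = λ² - 5 - 1 = 16 - 6 ≡ 3; y = λ·(5 - 3) - 1 ≡ 0. → (3, 0)
double: (3, 0) + (3, 0): same x and y₁ ≡ -y₂, so the sum is the point at infinity.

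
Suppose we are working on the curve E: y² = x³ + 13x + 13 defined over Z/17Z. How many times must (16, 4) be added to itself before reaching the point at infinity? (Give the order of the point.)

6

2P: tangent at (16, 4): λ = (3·16² + 13)/(2·4) ≡ 16/8. 8⁻¹ ≡ 15 (mod 17) since 8·15 = 120 ≡ 1, so λ ≡ 16·15 ≡ 2.
  x = λ² - 16 - 16 = 4 - 32 ≡ 6; y = λ·(16 - 6) - 4 ≡ 16. → (6, 16)
3P: (6, 16) + (16, 4). λ = (4 - 16)/(16 - 6) ≡ 5/10 mod 17. 10⁻¹ ≡ 12 (mod 17), so λ ≡ 9.
  x = λ² - 6 - 16 = 81 - 22 ≡ 8; y = λ·(6 - 8) - 16 ≡ 0. → (8, 0)
4P: (8, 0) + (16, 4). λ = (4 - 0)/(16 - 8) ≡ 4/8 mod 17. 8⁻¹ ≡ 15 (mod 17), so λ ≡ 9.
  x = λ² - 8 - 16 = 81 - 24 ≡ 6; y = λ·(8 - 6) - 0 ≡ 1. → (6, 1)
5P: (6, 1) + (16, 4). λ = (4 - 1)/(16 - 6) ≡ 3/10 mod 17. 10⁻¹ ≡ 12 (mod 17) since 10·12 = 120 ≡ 1, so λ ≡ 2.
  x = λ² - 6 - 16 = 4 - 22 ≡ 16; y = λ·(6 - 16) - 1 ≡ 13. → (16, 13)
6P: (16, 13) + (16, 4): same x and y₁ ≡ -y₂, so the sum is the point at infinity.
6P = the point at infinity, so the order is 6.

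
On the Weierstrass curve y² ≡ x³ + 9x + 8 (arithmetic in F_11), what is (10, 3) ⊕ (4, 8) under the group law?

(10, 3) + (4, 8). λ = (8 - 3)/(4 - 10) ≡ 5/5 mod 11. 5⁻¹ ≡ 9 (mod 11) since 5·9 = 45 ≡ 1, so λ ≡ 1.
  x = λ² - 10 - 4 = 1 - 14 ≡ 9; y = λ·(10 - 9) - 3 ≡ 9. → (9, 9)

(9, 9)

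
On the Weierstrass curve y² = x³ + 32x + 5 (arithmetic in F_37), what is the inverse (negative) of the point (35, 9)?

(35, 28)

-(35, 9) = (35, -9 mod 37) = (35, 28).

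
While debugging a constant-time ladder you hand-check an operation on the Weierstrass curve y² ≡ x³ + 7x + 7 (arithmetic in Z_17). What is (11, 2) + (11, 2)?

(13, 0)

tangent at (11, 2): λ = (3·11² + 7)/(2·2) ≡ 13/4. 4⁻¹ ≡ 13 (mod 17), so λ ≡ 13·13 ≡ 16.
  x = λ² - 11 - 11 = 256 - 22 ≡ 13; y = λ·(11 - 13) - 2 ≡ 0. → (13, 0)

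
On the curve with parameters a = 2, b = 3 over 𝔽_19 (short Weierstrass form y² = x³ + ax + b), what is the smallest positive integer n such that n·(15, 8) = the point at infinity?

10

2P: tangent at (15, 8): λ = (3·15² + 2)/(2·8) ≡ 12/16. 16⁻¹ ≡ 6 (mod 19), so λ ≡ 12·6 ≡ 15.
  x = λ² - 15 - 15 = 225 - 30 ≡ 5; y = λ·(15 - 5) - 8 ≡ 9. → (5, 9)
3P: (5, 9) + (15, 8). λ = (8 - 9)/(15 - 5) ≡ 18/10 mod 19. 10⁻¹ ≡ 2 (mod 19), so λ ≡ 17.
  x = λ² - 5 - 15 = 289 - 20 ≡ 3; y = λ·(5 - 3) - 9 ≡ 6. → (3, 6)
4P: (3, 6) + (15, 8). λ = (8 - 6)/(15 - 3) ≡ 2/12 mod 19. 12⁻¹ ≡ 8 (mod 19), so λ ≡ 16.
  x = λ² - 3 - 15 = 256 - 18 ≡ 10; y = λ·(3 - 10) - 6 ≡ 15. → (10, 15)
5P: (10, 15) + (15, 8). λ = (8 - 15)/(15 - 10) ≡ 12/5 mod 19. 5⁻¹ ≡ 4 (mod 19), so λ ≡ 10.
  x = λ² - 10 - 15 = 100 - 25 ≡ 18; y = λ·(10 - 18) - 15 ≡ 0. → (18, 0)
6P: (18, 0) + (15, 8). λ = (8 - 0)/(15 - 18) ≡ 8/16 mod 19. 16⁻¹ ≡ 6 (mod 19) since 16·6 = 96 ≡ 1, so λ ≡ 10.
  x = λ² - 18 - 15 = 100 - 33 ≡ 10; y = λ·(18 - 10) - 0 ≡ 4. → (10, 4)
7P: (10, 4) + (15, 8). λ = (8 - 4)/(15 - 10) ≡ 4/5 mod 19. 5⁻¹ ≡ 4 (mod 19) since 5·4 = 20 ≡ 1, so λ ≡ 16.
  x = λ² - 10 - 15 = 256 - 25 ≡ 3; y = λ·(10 - 3) - 4 ≡ 13. → (3, 13)
8P: (3, 13) + (15, 8). λ = (8 - 13)/(15 - 3) ≡ 14/12 mod 19. 12⁻¹ ≡ 8 (mod 19), so λ ≡ 17.
  x = λ² - 3 - 15 = 289 - 18 ≡ 5; y = λ·(3 - 5) - 13 ≡ 10. → (5, 10)
9P: (5, 10) + (15, 8). λ = (8 - 10)/(15 - 5) ≡ 17/10 mod 19. 10⁻¹ ≡ 2 (mod 19), so λ ≡ 15.
  x = λ² - 5 - 15 = 225 - 20 ≡ 15; y = λ·(5 - 15) - 10 ≡ 11. → (15, 11)
10P: (15, 11) + (15, 8): same x and y₁ ≡ -y₂, so the sum is the point at infinity.
10P = the point at infinity, so the order is 10.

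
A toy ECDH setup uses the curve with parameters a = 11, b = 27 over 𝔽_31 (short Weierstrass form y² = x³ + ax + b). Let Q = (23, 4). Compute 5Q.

Double-and-add on 5 = (101)₂. Start with Q = (23, 4) for the leading 1-bit.
double: tangent at (23, 4): λ = (3·23² + 11)/(2·4) ≡ 17/8. 8⁻¹ ≡ 4 (mod 31), so λ ≡ 17·4 ≡ 6.
  x = λ² - 23 - 23 = 36 - 46 ≡ 21; y = λ·(23 - 21) - 4 ≡ 8. → (21, 8)
double: tangent at (21, 8): λ = (3·21² + 11)/(2·8) ≡ 1/16. 16⁻¹ ≡ 2 (mod 31), so λ ≡ 1·2 ≡ 2.
  x = λ² - 21 - 21 = 4 - 42 ≡ 24; y = λ·(21 - 24) - 8 ≡ 17. → (24, 17)
add Q: (24, 17) + (23, 4). λ = (4 - 17)/(23 - 24) ≡ 18/30 mod 31. 30⁻¹ ≡ 30 (mod 31), so λ ≡ 13.
  x = λ² - 24 - 23 = 169 - 47 ≡ 29; y = λ·(24 - 29) - 17 ≡ 11. → (29, 11)

(29, 11)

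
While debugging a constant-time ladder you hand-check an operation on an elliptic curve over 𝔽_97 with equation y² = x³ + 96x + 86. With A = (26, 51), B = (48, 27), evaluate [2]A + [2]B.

(39, 83)

First 2A:
Repeated addition: build up to 2A.
2A: tangent at (26, 51): λ = (3·26² + 96)/(2·51) ≡ 87/5. 5⁻¹ ≡ 39 (mod 97), so λ ≡ 87·39 ≡ 95.
  x = λ² - 26 - 26 = 9025 - 52 ≡ 49; y = λ·(26 - 49) - 51 ≡ 92. → (49, 92)
2A = (49, 92).
Next 2B:
Repeated addition: build up to 2B.
2B: tangent at (48, 27): λ = (3·48² + 96)/(2·27) ≡ 24/54. 54⁻¹ ≡ 9 (mod 97), so λ ≡ 24·9 ≡ 22.
  x = λ² - 48 - 48 = 484 - 96 ≡ 0; y = λ·(48 - 0) - 27 ≡ 59. → (0, 59)
2B = (0, 59).
Finally 2A + 2B:
(49, 92) + (0, 59). λ = (59 - 92)/(0 - 49) ≡ 64/48 mod 97. 48⁻¹ ≡ 95 (mod 97) since 48·95 = 4560 ≡ 1, so λ ≡ 66.
  x = λ² - 49 - 0 = 4356 - 49 ≡ 39; y = λ·(49 - 39) - 92 ≡ 83. → (39, 83)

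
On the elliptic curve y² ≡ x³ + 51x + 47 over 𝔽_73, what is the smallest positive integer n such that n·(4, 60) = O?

2P: tangent at (4, 60): λ = (3·4² + 51)/(2·60) ≡ 26/47. 47⁻¹ ≡ 14 (mod 73) since 47·14 = 658 ≡ 1, so λ ≡ 26·14 ≡ 72.
  x = λ² - 4 - 4 = 5184 - 8 ≡ 66; y = λ·(4 - 66) - 60 ≡ 2. → (66, 2)
3P: (66, 2) + (4, 60). λ = (60 - 2)/(4 - 66) ≡ 58/11 mod 73. 11⁻¹ ≡ 20 (mod 73) since 11·20 = 220 ≡ 1, so λ ≡ 65.
  x = λ² - 66 - 4 = 4225 - 70 ≡ 67; y = λ·(66 - 67) - 2 ≡ 6. → (67, 6)
4P: (67, 6) + (4, 60). λ = (60 - 6)/(4 - 67) ≡ 54/10 mod 73. 10⁻¹ ≡ 22 (mod 73) since 10·22 = 220 ≡ 1, so λ ≡ 20.
  x = λ² - 67 - 4 = 400 - 71 ≡ 37; y = λ·(67 - 37) - 6 ≡ 10. → (37, 10)
5P: (37, 10) + (4, 60). λ = (60 - 10)/(4 - 37) ≡ 50/40 mod 73. 40⁻¹ ≡ 42 (mod 73), so λ ≡ 56.
  x = λ² - 37 - 4 = 3136 - 41 ≡ 29; y = λ·(37 - 29) - 10 ≡ 0. → (29, 0)
6P: (29, 0) + (4, 60). λ = (60 - 0)/(4 - 29) ≡ 60/48 mod 73. 48⁻¹ ≡ 35 (mod 73), so λ ≡ 56.
  x = λ² - 29 - 4 = 3136 - 33 ≡ 37; y = λ·(29 - 37) - 0 ≡ 63. → (37, 63)
7P: (37, 63) + (4, 60). λ = (60 - 63)/(4 - 37) ≡ 70/40 mod 73. 40⁻¹ ≡ 42 (mod 73), so λ ≡ 20.
  x = λ² - 37 - 4 = 400 - 41 ≡ 67; y = λ·(37 - 67) - 63 ≡ 67. → (67, 67)
8P: (67, 67) + (4, 60). λ = (60 - 67)/(4 - 67) ≡ 66/10 mod 73. 10⁻¹ ≡ 22 (mod 73), so λ ≡ 65.
  x = λ² - 67 - 4 = 4225 - 71 ≡ 66; y = λ·(67 - 66) - 67 ≡ 71. → (66, 71)
9P: (66, 71) + (4, 60). λ = (60 - 71)/(4 - 66) ≡ 62/11 mod 73. 11⁻¹ ≡ 20 (mod 73), so λ ≡ 72.
  x = λ² - 66 - 4 = 5184 - 70 ≡ 4; y = λ·(66 - 4) - 71 ≡ 13. → (4, 13)
10P: (4, 13) + (4, 60): same x and y₁ ≡ -y₂, so the sum is O.
10P = O, so the order is 10.

10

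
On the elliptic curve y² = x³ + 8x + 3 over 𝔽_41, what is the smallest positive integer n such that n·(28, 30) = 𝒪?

2P: tangent at (28, 30): λ = (3·28² + 8)/(2·30) ≡ 23/19. 19⁻¹ ≡ 13 (mod 41), so λ ≡ 23·13 ≡ 12.
  x = λ² - 28 - 28 = 144 - 56 ≡ 6; y = λ·(28 - 6) - 30 ≡ 29. → (6, 29)
3P: (6, 29) + (28, 30). λ = (30 - 29)/(28 - 6) ≡ 1/22 mod 41. 22⁻¹ ≡ 28 (mod 41), so λ ≡ 28.
  x = λ² - 6 - 28 = 784 - 34 ≡ 12; y = λ·(6 - 12) - 29 ≡ 8. → (12, 8)
4P: (12, 8) + (28, 30). λ = (30 - 8)/(28 - 12) ≡ 22/16 mod 41. 16⁻¹ ≡ 18 (mod 41), so λ ≡ 27.
  x = λ² - 12 - 28 = 729 - 40 ≡ 33; y = λ·(12 - 33) - 8 ≡ 40. → (33, 40)
5P: (33, 40) + (28, 30). λ = (30 - 40)/(28 - 33) ≡ 31/36 mod 41. 36⁻¹ ≡ 8 (mod 41), so λ ≡ 2.
  x = λ² - 33 - 28 = 4 - 61 ≡ 25; y = λ·(33 - 25) - 40 ≡ 17. → (25, 17)
6P: (25, 17) + (28, 30). λ = (30 - 17)/(28 - 25) ≡ 13/3 mod 41. 3⁻¹ ≡ 14 (mod 41), so λ ≡ 18.
  x = λ² - 25 - 28 = 324 - 53 ≡ 25; y = λ·(25 - 25) - 17 ≡ 24. → (25, 24)
7P: (25, 24) + (28, 30). λ = (30 - 24)/(28 - 25) ≡ 6/3 mod 41. 3⁻¹ ≡ 14 (mod 41), so λ ≡ 2.
  x = λ² - 25 - 28 = 4 - 53 ≡ 33; y = λ·(25 - 33) - 24 ≡ 1. → (33, 1)
8P: (33, 1) + (28, 30). λ = (30 - 1)/(28 - 33) ≡ 29/36 mod 41. 36⁻¹ ≡ 8 (mod 41) since 36·8 = 288 ≡ 1, so λ ≡ 27.
  x = λ² - 33 - 28 = 729 - 61 ≡ 12; y = λ·(33 - 12) - 1 ≡ 33. → (12, 33)
9P: (12, 33) + (28, 30). λ = (30 - 33)/(28 - 12) ≡ 38/16 mod 41. 16⁻¹ ≡ 18 (mod 41) since 16·18 = 288 ≡ 1, so λ ≡ 28.
  x = λ² - 12 - 28 = 784 - 40 ≡ 6; y = λ·(12 - 6) - 33 ≡ 12. → (6, 12)
10P: (6, 12) + (28, 30). λ = (30 - 12)/(28 - 6) ≡ 18/22 mod 41. 22⁻¹ ≡ 28 (mod 41) since 22·28 = 616 ≡ 1, so λ ≡ 12.
  x = λ² - 6 - 28 = 144 - 34 ≡ 28; y = λ·(6 - 28) - 12 ≡ 11. → (28, 11)
11P: (28, 11) + (28, 30): same x and y₁ ≡ -y₂, so the sum is 𝒪.
11P = 𝒪, so the order is 11.

11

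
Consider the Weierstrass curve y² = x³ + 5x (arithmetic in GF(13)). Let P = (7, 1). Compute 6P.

Repeated addition: build up to 6P.
2P: tangent at (7, 1): λ = (3·7² + 5)/(2·1) ≡ 9/2. 2⁻¹ ≡ 7 (mod 13) since 2·7 = 14 ≡ 1, so λ ≡ 9·7 ≡ 11.
  x = λ² - 7 - 7 = 121 - 14 ≡ 3; y = λ·(7 - 3) - 1 ≡ 4. → (3, 4)
3P: (3, 4) + (7, 1). λ = (1 - 4)/(7 - 3) ≡ 10/4 mod 13. 4⁻¹ ≡ 10 (mod 13) since 4·10 = 40 ≡ 1, so λ ≡ 9.
  x = λ² - 3 - 7 = 81 - 10 ≡ 6; y = λ·(3 - 6) - 4 ≡ 8. → (6, 8)
4P: (6, 8) + (7, 1). λ = (1 - 8)/(7 - 6) ≡ 6/1 mod 13. 1⁻¹ ≡ 1 (mod 13) since 1·1 = 1 ≡ 1, so λ ≡ 6.
  x = λ² - 6 - 7 = 36 - 13 ≡ 10; y = λ·(6 - 10) - 8 ≡ 7. → (10, 7)
5P: (10, 7) + (7, 1). λ = (1 - 7)/(7 - 10) ≡ 7/10 mod 13. 10⁻¹ ≡ 4 (mod 13) since 10·4 = 40 ≡ 1, so λ ≡ 2.
  x = λ² - 10 - 7 = 4 - 17 ≡ 0; y = λ·(10 - 0) - 7 ≡ 0. → (0, 0)
6P: (0, 0) + (7, 1). λ = (1 - 0)/(7 - 0) ≡ 1/7 mod 13. 7⁻¹ ≡ 2 (mod 13) since 7·2 = 14 ≡ 1, so λ ≡ 2.
  x = λ² - 0 - 7 = 4 - 7 ≡ 10; y = λ·(0 - 10) - 0 ≡ 6. → (10, 6)

(10, 6)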